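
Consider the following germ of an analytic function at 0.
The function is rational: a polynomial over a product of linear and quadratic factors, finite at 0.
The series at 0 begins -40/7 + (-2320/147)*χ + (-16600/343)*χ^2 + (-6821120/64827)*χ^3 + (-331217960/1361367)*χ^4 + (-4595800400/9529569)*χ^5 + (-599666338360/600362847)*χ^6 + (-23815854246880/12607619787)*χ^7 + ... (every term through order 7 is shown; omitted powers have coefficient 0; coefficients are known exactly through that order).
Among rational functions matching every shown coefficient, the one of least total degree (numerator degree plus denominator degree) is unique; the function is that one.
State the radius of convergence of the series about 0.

The radius of convergence is 3/5.

No rational of total degree below 4 reproduces all 8 coefficients; solving the [0/4] Pade equations on them gives f(χ) = 6/(5*(χ - 3/5)**2*(χ**2 - χ/3 - 7/12)), whose expansion matches every shown term.
Denominator factor (χ - 3/5)^2: pole of order 2 at 3/5, modulus 3/5.
Denominator factor (χ**2 - χ/3 - 7/12): discriminant 22/9, real irrational roots 1/6 + (1/6)*sqrt(22) and 1/6 - (1/6)*sqrt(22); poles of order 1, moduli 1/6 + (1/6)*sqrt(22) and -1/6 + (1/6)*sqrt(22).
The radius of convergence is the smallest modulus among the singular points: 3/5.


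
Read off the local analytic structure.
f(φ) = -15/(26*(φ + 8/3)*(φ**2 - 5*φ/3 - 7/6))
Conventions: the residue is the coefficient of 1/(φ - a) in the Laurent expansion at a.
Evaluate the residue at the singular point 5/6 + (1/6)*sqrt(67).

The residue is 135/4862 - (2835/325754)*sqrt(67).

The factor φ**2 - 5*φ/3 - 7/6 splits as (φ - a)(φ - a') with a = 5/6 + (1/6)*sqrt(67), a' = 5/6 - (1/6)*sqrt(67). At the order-1 pole a set g(φ) = (φ - a)*f(φ) = [-15/(26*(φ + 8/3))] / (φ - a').
Simple pole: residue = g(a) at a = 5/6 + (1/6)*sqrt(67), which is 135/4862 - (2835/325754)*sqrt(67).


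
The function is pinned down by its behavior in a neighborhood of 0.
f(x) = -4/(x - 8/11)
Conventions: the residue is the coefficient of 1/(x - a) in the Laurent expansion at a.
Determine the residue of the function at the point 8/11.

At the order-1 pole 8/11 set g(x) = (x - (8/11))*f(x) = -4.
Simple pole: residue = g(a) at a = 8/11, which is -4.

The residue is -4.


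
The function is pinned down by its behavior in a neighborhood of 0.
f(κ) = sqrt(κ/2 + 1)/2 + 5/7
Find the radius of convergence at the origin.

The radius of convergence is 2.

Branch term (1/2)*sqrt(1 - κ/(-2)): its argument vanishes at κ = -2, a square-root branch point, modulus 2.
The radius of convergence is the smallest modulus among the singular points: 2.


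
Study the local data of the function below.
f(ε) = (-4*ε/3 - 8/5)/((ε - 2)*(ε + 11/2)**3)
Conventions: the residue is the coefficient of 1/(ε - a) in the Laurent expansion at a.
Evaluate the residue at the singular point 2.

At the order-1 pole 2 set g(ε) = (ε - (2))*f(ε) = (-4*ε/3 - 8/5)/(ε + 11/2)**3.
Simple pole: residue = g(a) at a = 2, which is -512/50625.

The residue is -512/50625.


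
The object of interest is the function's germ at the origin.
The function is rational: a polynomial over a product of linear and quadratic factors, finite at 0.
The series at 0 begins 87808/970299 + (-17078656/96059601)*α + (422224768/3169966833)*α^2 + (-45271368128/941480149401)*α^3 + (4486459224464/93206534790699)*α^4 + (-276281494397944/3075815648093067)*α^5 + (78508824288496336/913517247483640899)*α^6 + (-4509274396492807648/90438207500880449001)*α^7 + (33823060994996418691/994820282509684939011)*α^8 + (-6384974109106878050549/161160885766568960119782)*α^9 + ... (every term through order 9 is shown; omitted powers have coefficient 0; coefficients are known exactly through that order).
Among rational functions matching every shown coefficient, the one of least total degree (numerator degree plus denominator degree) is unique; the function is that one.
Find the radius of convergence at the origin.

No rational of total degree below 8 reproduces all 10 coefficients; solving the [0/8] Pade equations on them gives f(α) = 28/(9*(α + 9/7)**2*(α**2 + 3*α/8 + 11/4)**3), whose expansion matches every shown term.
Denominator factor (α**2 + 3*α/8 + 11/4)^3: discriminant -695/64, complex-conjugate roots (-3/16) + ((1/16)*sqrt(695))*i and (-3/16) - ((1/16)*sqrt(695))*i; poles of order 3, moduli (1/2)*sqrt(11) and (1/2)*sqrt(11).
Denominator factor (α + 9/7)^2: pole of order 2 at -9/7, modulus 9/7.
The radius of convergence is the smallest modulus among the singular points: 9/7.

The radius of convergence is 9/7.


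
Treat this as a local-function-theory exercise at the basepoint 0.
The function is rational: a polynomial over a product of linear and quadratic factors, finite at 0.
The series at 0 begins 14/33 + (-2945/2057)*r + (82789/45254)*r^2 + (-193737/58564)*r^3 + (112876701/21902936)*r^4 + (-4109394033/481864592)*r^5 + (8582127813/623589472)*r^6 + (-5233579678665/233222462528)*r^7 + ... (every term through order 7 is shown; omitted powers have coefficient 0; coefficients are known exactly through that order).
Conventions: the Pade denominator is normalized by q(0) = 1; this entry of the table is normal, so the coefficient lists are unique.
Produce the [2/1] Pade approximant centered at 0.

The Pade approximant has numerator coefficients [14/33, -1469744/2211649, -11757952/15481543]; denominator coefficients [1, 3293529/1821358].

Taylor coefficients needed (read off): a_0 = 14/33, a_1 = -2945/2057, a_2 = 82789/45254, a_3 = -193737/58564.
Write the denominator as Q(r) = 1 + q1*r. Requiring Q*f - P = O(r^4) with deg P <= 2 kills the coefficients of r^3..r^3 in Q*f:
  r^3: a_3 + q1*a_2 = 0, i.e. -193737/58564 + (82789/45254)*q1 = 0.
Solving this linear system: q1 = 3293529/1821358.
The numerator is Q*f truncated at degree 2: P0 = a_0 = 14/33; P1 = a_1 + q1*a_0 = -1469744/2211649; P2 = a_2 + q1*a_1 = -11757952/15481543.


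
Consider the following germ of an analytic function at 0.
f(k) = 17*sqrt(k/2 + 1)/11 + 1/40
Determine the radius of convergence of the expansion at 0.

Branch term (17/11)*sqrt(1 - k/(-2)): its argument vanishes at k = -2, a square-root branch point, modulus 2.
The radius of convergence is the smallest modulus among the singular points: 2.

The radius of convergence is 2.


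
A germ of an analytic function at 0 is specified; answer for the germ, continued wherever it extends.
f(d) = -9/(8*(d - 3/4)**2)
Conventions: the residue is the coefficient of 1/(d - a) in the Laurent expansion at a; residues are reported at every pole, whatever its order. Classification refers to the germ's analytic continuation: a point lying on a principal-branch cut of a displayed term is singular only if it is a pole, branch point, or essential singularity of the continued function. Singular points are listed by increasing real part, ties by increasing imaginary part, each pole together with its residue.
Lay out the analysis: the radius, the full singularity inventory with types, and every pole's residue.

Radius of convergence at 0: 3/4.
At 3/4: a pole of order 2; residue 0.

Denominator factor (d - 3/4)^2: pole of order 2 at 3/4, modulus 3/4.
The radius of convergence is the smallest modulus among the singular points: 3/4.
At the order-2 pole 3/4 set g(d) = (d - (3/4))^2*f(d) = -9/8.
Order-2 pole: residue = g'(a); g'(3/4) = 0, so the residue is 0.


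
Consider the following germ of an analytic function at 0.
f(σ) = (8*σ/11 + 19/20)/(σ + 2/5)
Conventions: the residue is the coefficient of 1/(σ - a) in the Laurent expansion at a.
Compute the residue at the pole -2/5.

At the order-1 pole -2/5 set g(σ) = (σ - (-2/5))*f(σ) = 8*σ/11 + 19/20.
Simple pole: residue = g(a) at a = -2/5, which is 29/44.

The residue is 29/44.


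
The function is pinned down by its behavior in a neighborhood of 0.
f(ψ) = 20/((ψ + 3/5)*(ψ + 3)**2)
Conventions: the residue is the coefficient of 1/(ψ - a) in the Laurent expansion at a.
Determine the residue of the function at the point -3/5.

The residue is 125/36.

At the order-1 pole -3/5 set g(ψ) = (ψ - (-3/5))*f(ψ) = 20/(ψ + 3)**2.
Simple pole: residue = g(a) at a = -3/5, which is 125/36.


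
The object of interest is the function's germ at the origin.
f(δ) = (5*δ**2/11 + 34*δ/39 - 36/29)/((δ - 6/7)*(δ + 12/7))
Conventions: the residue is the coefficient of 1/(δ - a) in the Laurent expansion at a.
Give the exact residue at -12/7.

At the order-1 pole -12/7 set g(δ) = (δ - (-12/7))*f(δ) = (5*δ**2/11 + 34*δ/39 - 36/29)/(δ - 6/7).
Simple pole: residue = g(a) at a = -12/7, which is 142250/261261.

The residue is 142250/261261.


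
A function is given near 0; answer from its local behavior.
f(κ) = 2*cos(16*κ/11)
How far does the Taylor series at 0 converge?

The factor cos(16*κ/11) is entire and contributes no finite singular point.
The polynomial part has no poles.
No finite singular points: the Taylor series at 0 converges everywhere.

The radius of convergence is infinite.


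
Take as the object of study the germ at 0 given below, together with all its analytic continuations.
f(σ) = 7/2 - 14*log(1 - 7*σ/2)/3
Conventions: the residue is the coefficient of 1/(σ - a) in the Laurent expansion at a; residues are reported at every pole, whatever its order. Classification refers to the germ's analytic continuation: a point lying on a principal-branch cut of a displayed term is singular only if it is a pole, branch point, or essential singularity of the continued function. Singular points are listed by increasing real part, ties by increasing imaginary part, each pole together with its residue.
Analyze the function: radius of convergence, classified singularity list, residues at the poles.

Branch term (-14/3)*log(1 - σ/(2/7)): its argument vanishes at σ = 2/7, a logarithmic branch point, modulus 2/7.
The radius of convergence is the smallest modulus among the singular points: 2/7.

Radius of convergence at 0: 2/7.
At 2/7: a logarithmic branch point.


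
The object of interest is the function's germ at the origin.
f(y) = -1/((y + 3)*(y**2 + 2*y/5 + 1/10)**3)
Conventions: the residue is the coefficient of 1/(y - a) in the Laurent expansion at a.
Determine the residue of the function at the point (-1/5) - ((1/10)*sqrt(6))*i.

The residue is (500/493039) - ((45975125/1479117)*sqrt(6))*i.


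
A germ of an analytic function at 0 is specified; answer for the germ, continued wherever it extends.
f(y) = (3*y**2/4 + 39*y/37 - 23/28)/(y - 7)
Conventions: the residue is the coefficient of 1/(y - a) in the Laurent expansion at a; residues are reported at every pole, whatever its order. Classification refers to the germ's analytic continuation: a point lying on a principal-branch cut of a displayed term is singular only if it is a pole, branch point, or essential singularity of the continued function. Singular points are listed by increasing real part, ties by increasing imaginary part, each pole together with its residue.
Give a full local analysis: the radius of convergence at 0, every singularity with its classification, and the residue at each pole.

Radius of convergence at 0: 7.
At 7: a pole of order 1; residue 22433/518.

Denominator factor (y - 7): pole of order 1 at 7, modulus 7.
The radius of convergence is the smallest modulus among the singular points: 7.
At the order-1 pole 7 set g(y) = (y - (7))*f(y) = 3*y**2/4 + 39*y/37 - 23/28.
Simple pole: residue = g(a) at a = 7, which is 22433/518.


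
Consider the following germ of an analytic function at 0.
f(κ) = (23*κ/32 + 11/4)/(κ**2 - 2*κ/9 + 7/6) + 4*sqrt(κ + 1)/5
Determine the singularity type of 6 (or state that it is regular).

Denominator factors: κ**2 - 2*κ/9 + 7/6 = 215/6 at κ = 6 — none vanishes.
Branch term sqrt(1 - κ/(-1)): argument at 6 is 7, nonzero, so 6 is not its branch point (a point on a principal cut is still regular for the continued germ).
So the germ continues analytically to 6.

The point is a regular point.


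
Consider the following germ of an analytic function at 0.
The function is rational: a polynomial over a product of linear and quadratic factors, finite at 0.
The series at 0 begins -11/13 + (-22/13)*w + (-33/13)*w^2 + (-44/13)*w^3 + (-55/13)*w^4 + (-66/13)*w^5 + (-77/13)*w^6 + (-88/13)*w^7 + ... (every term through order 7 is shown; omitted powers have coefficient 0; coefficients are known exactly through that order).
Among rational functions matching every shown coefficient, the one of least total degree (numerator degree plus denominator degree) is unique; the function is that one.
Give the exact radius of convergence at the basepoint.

The radius of convergence is 1.

No rational of total degree below 2 reproduces all 8 coefficients; solving the [0/2] Pade equations on them gives f(w) = -11/(13*(w - 1)**2), whose expansion matches every shown term.
Denominator factor (w - 1)^2: pole of order 2 at 1, modulus 1.
The radius of convergence is the smallest modulus among the singular points: 1.


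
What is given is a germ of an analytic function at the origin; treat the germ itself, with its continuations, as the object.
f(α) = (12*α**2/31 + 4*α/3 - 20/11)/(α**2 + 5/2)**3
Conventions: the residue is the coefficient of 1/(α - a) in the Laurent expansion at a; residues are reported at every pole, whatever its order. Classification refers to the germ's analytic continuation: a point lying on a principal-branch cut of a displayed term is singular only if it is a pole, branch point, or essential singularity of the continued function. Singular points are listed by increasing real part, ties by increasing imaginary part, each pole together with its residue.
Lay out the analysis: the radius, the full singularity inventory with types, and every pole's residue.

Denominator factor (α**2 + 5/2)^3: discriminant -10, complex-conjugate roots ((1/2)*sqrt(10))*i and -((1/2)*sqrt(10))*i; poles of order 3, moduli (1/2)*sqrt(10) and (1/2)*sqrt(10).
The radius of convergence is the smallest modulus among the singular points: (1/2)*sqrt(10).
The factor α**2 + 5/2 splits as (α - a)(α - a') with a = -((1/2)*sqrt(10))*i, a' = ((1/2)*sqrt(10))*i. At the order-3 pole a set g(α) = (α - a)^3*f(α) = [12*α**2/31 + 4*α/3 - 20/11] / (α - a')^3.
Order-3 pole: residue = g''(a)/2; g''(-((1/2)*sqrt(10))*i) = -((153/8525)*sqrt(10))*i, so the residue is -((153/17050)*sqrt(10))*i.
The factor α**2 + 5/2 splits as (α - a)(α - a') with a = ((1/2)*sqrt(10))*i, a' = -((1/2)*sqrt(10))*i. At the order-3 pole a set g(α) = (α - a)^3*f(α) = [12*α**2/31 + 4*α/3 - 20/11] / (α - a')^3.
Order-3 pole: residue = g''(a)/2; g''(((1/2)*sqrt(10))*i) = ((153/8525)*sqrt(10))*i, so the residue is ((153/17050)*sqrt(10))*i.
List the singular points by increasing real part (a conjugate pair: the negative imaginary part first).

Radius of convergence at 0: (1/2)*sqrt(10).
At -((1/2)*sqrt(10))*i: a pole of order 3; residue -((153/17050)*sqrt(10))*i.
At ((1/2)*sqrt(10))*i: a pole of order 3; residue ((153/17050)*sqrt(10))*i.


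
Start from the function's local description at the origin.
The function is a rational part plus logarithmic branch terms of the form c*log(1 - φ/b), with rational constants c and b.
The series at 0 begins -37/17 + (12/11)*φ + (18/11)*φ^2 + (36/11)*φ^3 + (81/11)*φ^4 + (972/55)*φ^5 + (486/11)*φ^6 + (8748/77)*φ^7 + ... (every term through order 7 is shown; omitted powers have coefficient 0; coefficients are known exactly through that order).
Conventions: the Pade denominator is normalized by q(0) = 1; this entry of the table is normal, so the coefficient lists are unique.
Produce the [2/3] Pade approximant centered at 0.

Taylor coefficients needed (read off): a_0 = -37/17, a_1 = 12/11, a_2 = 18/11, a_3 = 36/11, a_4 = 81/11, a_5 = 972/55.
Write the denominator as Q(φ) = 1 + q1*φ + q2*φ^2 + q3*φ^3. Requiring Q*f - P = O(φ^6) with deg P <= 2 kills the coefficients of φ^3..φ^5 in Q*f:
  φ^3: a_3 + q1*a_2 + q2*a_1 + q3*a_0 = 0, i.e. 36/11 + (18/11)*q1 + (12/11)*q2 + (-37/17)*q3 = 0.
  φ^4: a_4 + q1*a_3 + q2*a_2 + q3*a_1 = 0, i.e. 81/11 + (36/11)*q1 + (18/11)*q2 + (12/11)*q3 = 0.
  φ^5: a_5 + q1*a_4 + q2*a_3 + q3*a_2 = 0, i.e. 972/55 + (81/11)*q1 + (36/11)*q2 + (18/11)*q3 = 0.
Solving this linear system: q1 = -10794/3055, q2 = 15273/6110, q3 = 306/3055.
The numerator is Q*f truncated at degree 2: P0 = a_0 = -37/17; P1 = a_1 + q1*a_0 = 5016378/571285; P2 = a_2 + q1*a_1 + q2*a_0 = -8750403/1142570.

The Pade approximant has numerator coefficients [-37/17, 5016378/571285, -8750403/1142570]; denominator coefficients [1, -10794/3055, 15273/6110, 306/3055].


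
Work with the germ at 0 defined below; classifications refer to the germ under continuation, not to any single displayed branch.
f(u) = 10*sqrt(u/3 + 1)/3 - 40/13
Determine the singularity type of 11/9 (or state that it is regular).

The point is a regular point.

There is no denominator, hence no pole anywhere.
Branch term sqrt(1 - u/(-3)): argument at 11/9 is 38/27, nonzero, so 11/9 is not its branch point (a point on a principal cut is still regular for the continued germ).
So the germ continues analytically to 11/9.


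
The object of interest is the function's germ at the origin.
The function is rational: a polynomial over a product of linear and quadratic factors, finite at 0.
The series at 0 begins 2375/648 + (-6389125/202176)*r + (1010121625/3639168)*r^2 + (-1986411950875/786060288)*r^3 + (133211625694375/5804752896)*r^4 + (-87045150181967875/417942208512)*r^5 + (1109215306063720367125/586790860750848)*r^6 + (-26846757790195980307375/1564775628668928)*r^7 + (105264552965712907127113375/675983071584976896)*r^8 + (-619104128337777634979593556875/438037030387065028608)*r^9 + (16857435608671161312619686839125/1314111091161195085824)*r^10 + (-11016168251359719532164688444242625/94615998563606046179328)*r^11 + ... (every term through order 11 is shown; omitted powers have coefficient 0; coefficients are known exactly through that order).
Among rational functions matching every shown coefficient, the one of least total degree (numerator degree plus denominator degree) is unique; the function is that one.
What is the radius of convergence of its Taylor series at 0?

No rational of total degree below 10 reproduces all 12 coefficients; solving the [2/8] Pade equations on them gives f(r) = (-25*r**2/32 - 35*r/39 + 19/7)/((r**2 - 5*r/12 + 6/5)**3*(r**2 + 4*r + 3/7)), whose expansion matches every shown term.
Denominator factor (r**2 + 4*r + 3/7): discriminant 100/7, real irrational roots -2 + (5/7)*sqrt(7) and -2 - (5/7)*sqrt(7); poles of order 1, moduli 2 - (5/7)*sqrt(7) and 2 + (5/7)*sqrt(7).
Denominator factor (r**2 - 5*r/12 + 6/5)^3: discriminant -3331/720, complex-conjugate roots (5/24) + ((1/120)*sqrt(16655))*i and (5/24) - ((1/120)*sqrt(16655))*i; poles of order 3, moduli (1/5)*sqrt(30) and (1/5)*sqrt(30).
The radius of convergence is the smallest modulus among the singular points: 2 - (5/7)*sqrt(7).

The radius of convergence is 2 - (5/7)*sqrt(7).


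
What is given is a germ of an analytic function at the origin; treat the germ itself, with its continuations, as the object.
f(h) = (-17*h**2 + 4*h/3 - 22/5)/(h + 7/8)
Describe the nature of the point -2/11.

The point is a regular point.

Denominator factors: h + 7/8 = 61/88 at h = -2/11 — none vanishes.
So the germ continues analytically to -2/11.


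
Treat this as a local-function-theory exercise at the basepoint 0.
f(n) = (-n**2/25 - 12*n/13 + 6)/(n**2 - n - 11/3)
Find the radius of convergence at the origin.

Denominator factor (n**2 - n - 11/3): discriminant 47/3, real irrational roots 1/2 + (1/6)*sqrt(141) and 1/2 - (1/6)*sqrt(141); poles of order 1, moduli 1/2 + (1/6)*sqrt(141) and -1/2 + (1/6)*sqrt(141).
The radius of convergence is the smallest modulus among the singular points: -1/2 + (1/6)*sqrt(141).

The radius of convergence is -1/2 + (1/6)*sqrt(141).


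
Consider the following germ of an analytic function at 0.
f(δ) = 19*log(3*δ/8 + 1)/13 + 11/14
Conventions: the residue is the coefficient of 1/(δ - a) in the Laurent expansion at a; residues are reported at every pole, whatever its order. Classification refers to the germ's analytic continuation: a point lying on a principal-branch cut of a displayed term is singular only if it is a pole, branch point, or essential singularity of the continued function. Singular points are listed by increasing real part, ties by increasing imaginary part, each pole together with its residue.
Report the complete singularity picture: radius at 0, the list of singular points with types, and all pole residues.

Radius of convergence at 0: 8/3.
At -8/3: a logarithmic branch point.

Branch term (19/13)*log(1 - δ/(-8/3)): its argument vanishes at δ = -8/3, a logarithmic branch point, modulus 8/3.
The radius of convergence is the smallest modulus among the singular points: 8/3.


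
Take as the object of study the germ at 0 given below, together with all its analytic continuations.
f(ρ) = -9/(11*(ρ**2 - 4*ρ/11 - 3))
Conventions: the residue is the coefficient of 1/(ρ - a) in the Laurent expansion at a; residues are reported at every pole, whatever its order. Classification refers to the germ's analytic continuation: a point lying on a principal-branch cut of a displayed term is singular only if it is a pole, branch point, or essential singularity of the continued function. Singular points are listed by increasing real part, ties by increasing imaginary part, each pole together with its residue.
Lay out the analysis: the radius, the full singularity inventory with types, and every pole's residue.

Radius of convergence at 0: -2/11 + (1/11)*sqrt(367).
At 2/11 - (1/11)*sqrt(367): a pole of order 1; residue (9/734)*sqrt(367).
At 2/11 + (1/11)*sqrt(367): a pole of order 1; residue -(9/734)*sqrt(367).

Denominator factor (ρ**2 - 4*ρ/11 - 3): discriminant 1468/121, real irrational roots 2/11 + (1/11)*sqrt(367) and 2/11 - (1/11)*sqrt(367); poles of order 1, moduli 2/11 + (1/11)*sqrt(367) and -2/11 + (1/11)*sqrt(367).
The radius of convergence is the smallest modulus among the singular points: -2/11 + (1/11)*sqrt(367).
The factor ρ**2 - 4*ρ/11 - 3 splits as (ρ - a)(ρ - a') with a = 2/11 - (1/11)*sqrt(367), a' = 2/11 + (1/11)*sqrt(367). At the order-1 pole a set g(ρ) = (ρ - a)*f(ρ) = [-9/11] / (ρ - a').
Simple pole: residue = g(a) at a = 2/11 - (1/11)*sqrt(367), which is (9/734)*sqrt(367).
The factor ρ**2 - 4*ρ/11 - 3 splits as (ρ - a)(ρ - a') with a = 2/11 + (1/11)*sqrt(367), a' = 2/11 - (1/11)*sqrt(367). At the order-1 pole a set g(ρ) = (ρ - a)*f(ρ) = [-9/11] / (ρ - a').
Simple pole: residue = g(a) at a = 2/11 + (1/11)*sqrt(367), which is -(9/734)*sqrt(367).
List the singular points by increasing real part (a conjugate pair: the negative imaginary part first).


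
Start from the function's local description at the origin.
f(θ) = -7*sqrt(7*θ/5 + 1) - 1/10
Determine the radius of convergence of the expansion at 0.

The radius of convergence is 5/7.

Branch term (-7)*sqrt(1 - θ/(-5/7)): its argument vanishes at θ = -5/7, a square-root branch point, modulus 5/7.
The radius of convergence is the smallest modulus among the singular points: 5/7.


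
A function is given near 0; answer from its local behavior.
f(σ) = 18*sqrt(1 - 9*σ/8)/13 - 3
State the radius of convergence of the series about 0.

The radius of convergence is 8/9.

Branch term (18/13)*sqrt(1 - σ/(8/9)): its argument vanishes at σ = 8/9, a square-root branch point, modulus 8/9.
The radius of convergence is the smallest modulus among the singular points: 8/9.


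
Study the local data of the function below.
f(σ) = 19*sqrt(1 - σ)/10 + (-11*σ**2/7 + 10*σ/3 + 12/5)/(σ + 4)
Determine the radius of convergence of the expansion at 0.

The radius of convergence is 1.

Denominator factor (σ + 4): pole of order 1 at -4, modulus 4.
Branch term (19/10)*sqrt(1 - σ/(1)): its argument vanishes at σ = 1, a square-root branch point, modulus 1.
The radius of convergence is the smallest modulus among the singular points: 1.


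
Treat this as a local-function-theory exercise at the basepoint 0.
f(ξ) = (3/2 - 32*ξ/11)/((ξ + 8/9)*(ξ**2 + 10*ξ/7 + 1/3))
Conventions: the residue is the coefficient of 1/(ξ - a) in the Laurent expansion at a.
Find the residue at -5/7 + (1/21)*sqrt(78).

The factor ξ**2 + 10*ξ/7 + 1/3 splits as (ξ - a)(ξ - a') with a = -5/7 + (1/21)*sqrt(78), a' = -5/7 - (1/21)*sqrt(78). At the order-1 pole a set g(ξ) = (ξ - a)*f(ξ) = [(3/2 - 32*ξ/11)/(ξ + 8/9)] / (ξ - a').
Simple pole: residue = g(a) at a = -5/7 + (1/21)*sqrt(78), which is 50967/3652 - (99477/94952)*sqrt(78).

The residue is 50967/3652 - (99477/94952)*sqrt(78).


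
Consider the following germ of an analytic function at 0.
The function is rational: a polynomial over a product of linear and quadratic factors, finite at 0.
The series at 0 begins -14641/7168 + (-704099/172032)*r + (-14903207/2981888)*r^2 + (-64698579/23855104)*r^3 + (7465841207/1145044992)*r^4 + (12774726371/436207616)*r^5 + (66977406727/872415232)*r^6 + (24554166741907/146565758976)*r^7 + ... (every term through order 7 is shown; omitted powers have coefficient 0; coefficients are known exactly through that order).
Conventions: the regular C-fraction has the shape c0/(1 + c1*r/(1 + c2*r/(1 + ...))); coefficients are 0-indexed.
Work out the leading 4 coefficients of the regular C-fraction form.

Taylor coefficients (read off): a_0 = -14641/7168, a_1 = -704099/172032, a_2 = -14903207/2981888, a_3 = -64698579/23855104.
c0 = a_0 = -14641/7168. Peel one level at a time: if S = 1 + c*r/S' with S'(0) = 1, then c is the r-coefficient of S and S' = c*r/(S - 1).
S_1 = c0/f = 1 + (-529/264)*r + (1420927/906048)*r^2 + ...; c1 = -529/264.
S_2 = c1*r/(S_1 - 1) = 1 + (1420927/1815528)*r + (1253858283/1513380128)*r^2 + ...; c2 = 1420927/1815528.
S_3 = c2*r/(S_2 - 1) = 1 + (-41377323339/39086859916)*r + ...; c3 = -41377323339/39086859916.

The regular C-fraction coefficients are [-14641/7168, -529/264, 1420927/1815528, -41377323339/39086859916].


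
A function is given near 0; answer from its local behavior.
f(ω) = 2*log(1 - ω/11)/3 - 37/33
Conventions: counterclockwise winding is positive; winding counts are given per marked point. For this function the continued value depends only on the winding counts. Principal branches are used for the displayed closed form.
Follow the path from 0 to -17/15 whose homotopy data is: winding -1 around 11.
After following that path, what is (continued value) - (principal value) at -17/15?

Continued minus principal equals -(4/3)*pi*i.

The rational part is single-valued and drops out of the difference; each branch term changes only by its own monodromy.
(2/3)*log(1 - ω/(11)): each positive loop around 11 adds 2*pi*i to the log, so winding -1 contributes (2/3)*(-1)*2*pi*i = -(4/3)*pi*i.
Summing the contributions at ω = -17/15 gives -(4/3)*pi*i.


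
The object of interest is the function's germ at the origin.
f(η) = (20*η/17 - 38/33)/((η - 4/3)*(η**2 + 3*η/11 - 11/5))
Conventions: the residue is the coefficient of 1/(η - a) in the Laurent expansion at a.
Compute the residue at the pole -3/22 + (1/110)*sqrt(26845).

The factor η**2 + 3*η/11 - 11/5 splits as (η - a)(η - a') with a = -3/22 + (1/110)*sqrt(26845), a' = -3/22 - (1/110)*sqrt(26845). At the order-1 pole a set g(η) = (η - a)*f(η) = [(20*η/17 - 38/33)/(η - 4/3)] / (η - a').
Simple pole: residue = g(a) at a = -3/22 + (1/110)*sqrt(26845), which is 1755/493 + (63125/2646917)*sqrt(26845).

The residue is 1755/493 + (63125/2646917)*sqrt(26845).


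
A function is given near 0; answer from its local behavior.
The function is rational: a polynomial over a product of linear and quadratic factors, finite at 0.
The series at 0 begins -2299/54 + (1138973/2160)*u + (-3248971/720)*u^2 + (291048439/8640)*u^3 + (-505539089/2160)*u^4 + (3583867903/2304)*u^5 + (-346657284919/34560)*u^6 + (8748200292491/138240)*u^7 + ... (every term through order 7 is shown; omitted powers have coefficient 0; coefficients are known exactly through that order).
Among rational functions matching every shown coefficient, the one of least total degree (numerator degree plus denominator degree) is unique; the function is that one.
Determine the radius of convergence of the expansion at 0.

No rational of total degree below 3 reproduces all 8 coefficients; solving the [1/2] Pade equations on them gives f(u) = (39*u/20 - 38/27)/(u + 2/11)**2, whose expansion matches every shown term.
Denominator factor (u + 2/11)^2: pole of order 2 at -2/11, modulus 2/11.
The radius of convergence is the smallest modulus among the singular points: 2/11.

The radius of convergence is 2/11.


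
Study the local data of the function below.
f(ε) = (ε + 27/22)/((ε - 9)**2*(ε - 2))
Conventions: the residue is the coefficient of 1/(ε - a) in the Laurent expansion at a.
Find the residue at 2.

The residue is 71/1078.

At the order-1 pole 2 set g(ε) = (ε - (2))*f(ε) = (ε + 27/22)/(ε - 9)**2.
Simple pole: residue = g(a) at a = 2, which is 71/1078.


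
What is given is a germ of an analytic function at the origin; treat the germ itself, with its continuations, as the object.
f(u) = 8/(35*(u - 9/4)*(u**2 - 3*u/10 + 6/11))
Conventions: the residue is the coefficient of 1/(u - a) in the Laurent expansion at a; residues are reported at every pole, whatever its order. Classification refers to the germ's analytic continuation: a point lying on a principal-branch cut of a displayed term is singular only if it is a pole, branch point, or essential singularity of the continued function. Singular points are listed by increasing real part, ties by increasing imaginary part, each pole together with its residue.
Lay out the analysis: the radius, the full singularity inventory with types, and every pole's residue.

Denominator factor (u - 9/4): pole of order 1 at 9/4, modulus 9/4.
Denominator factor (u**2 - 3*u/10 + 6/11): discriminant -2301/1100, complex-conjugate roots (3/20) + ((1/220)*sqrt(25311))*i and (3/20) - ((1/220)*sqrt(25311))*i; poles of order 1, moduli (1/11)*sqrt(66) and (1/11)*sqrt(66).
The radius of convergence is the smallest modulus among the singular points: (1/11)*sqrt(66).
The factor u**2 - 3*u/10 + 6/11 splits as (u - a)(u - a') with a = (3/20) - ((1/220)*sqrt(25311))*i, a' = (3/20) + ((1/220)*sqrt(25311))*i. At the order-1 pole a set g(u) = (u - a)*f(u) = [8/(35*(u - 9/4))] / (u - a').
Simple pole: residue = g(a) at a = (3/20) - ((1/220)*sqrt(25311))*i, which is (-704/30387) - ((1408/3329547)*sqrt(25311))*i.
The factor u**2 - 3*u/10 + 6/11 splits as (u - a)(u - a') with a = (3/20) + ((1/220)*sqrt(25311))*i, a' = (3/20) - ((1/220)*sqrt(25311))*i. At the order-1 pole a set g(u) = (u - a)*f(u) = [8/(35*(u - 9/4))] / (u - a').
Simple pole: residue = g(a) at a = (3/20) + ((1/220)*sqrt(25311))*i, which is (-704/30387) + ((1408/3329547)*sqrt(25311))*i.
At the order-1 pole 9/4 set g(u) = (u - (9/4))*f(u) = 8/(35*(u**2 - 3*u/10 + 6/11)).
Simple pole: residue = g(a) at a = 9/4, which is 1408/30387.
List the singular points by increasing real part (a conjugate pair: the negative imaginary part first).

Radius of convergence at 0: (1/11)*sqrt(66).
At (3/20) - ((1/220)*sqrt(25311))*i: a pole of order 1; residue (-704/30387) - ((1408/3329547)*sqrt(25311))*i.
At (3/20) + ((1/220)*sqrt(25311))*i: a pole of order 1; residue (-704/30387) + ((1408/3329547)*sqrt(25311))*i.
At 9/4: a pole of order 1; residue 1408/30387.


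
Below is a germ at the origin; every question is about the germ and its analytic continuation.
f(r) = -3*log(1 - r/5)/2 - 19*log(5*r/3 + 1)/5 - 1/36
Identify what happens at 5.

The point is a logarithmic branch point.

The term (-3/2)*log(1 - r/(5)) has argument 1 - 5/(5) = 0 at 5: a logarithmic (infinitely-sheeted) branch point; the remaining terms are analytic or single-valued there.


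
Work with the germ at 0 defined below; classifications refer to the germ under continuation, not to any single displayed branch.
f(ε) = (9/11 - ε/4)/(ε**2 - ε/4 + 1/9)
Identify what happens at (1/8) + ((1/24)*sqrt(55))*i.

The point is a pole of order 1.

The denominator factor ε**2 - ε/4 + 1/9 vanishes at (1/8) + ((1/24)*sqrt(55))*i and appears to the power 1; the numerator there equals (277/352) - ((1/96)*sqrt(55))*i, nonzero, and no other factor vanishes.
Hence a pole whose order is the multiplicity, 1.


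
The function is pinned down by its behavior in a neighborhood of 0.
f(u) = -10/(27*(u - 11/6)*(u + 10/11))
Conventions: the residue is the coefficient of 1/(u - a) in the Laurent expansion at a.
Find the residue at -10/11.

The residue is 220/1629.

At the order-1 pole -10/11 set g(u) = (u - (-10/11))*f(u) = -10/(27*(u - 11/6)).
Simple pole: residue = g(a) at a = -10/11, which is 220/1629.


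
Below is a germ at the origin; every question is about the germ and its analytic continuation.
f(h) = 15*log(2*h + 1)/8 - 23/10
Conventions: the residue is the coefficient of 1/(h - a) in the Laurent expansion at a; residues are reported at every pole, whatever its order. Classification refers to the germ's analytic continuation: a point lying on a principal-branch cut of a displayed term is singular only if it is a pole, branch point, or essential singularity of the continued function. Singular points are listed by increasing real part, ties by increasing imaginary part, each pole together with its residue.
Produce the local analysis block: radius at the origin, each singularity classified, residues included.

Branch term (15/8)*log(1 - h/(-1/2)): its argument vanishes at h = -1/2, a logarithmic branch point, modulus 1/2.
The radius of convergence is the smallest modulus among the singular points: 1/2.

Radius of convergence at 0: 1/2.
At -1/2: a logarithmic branch point.


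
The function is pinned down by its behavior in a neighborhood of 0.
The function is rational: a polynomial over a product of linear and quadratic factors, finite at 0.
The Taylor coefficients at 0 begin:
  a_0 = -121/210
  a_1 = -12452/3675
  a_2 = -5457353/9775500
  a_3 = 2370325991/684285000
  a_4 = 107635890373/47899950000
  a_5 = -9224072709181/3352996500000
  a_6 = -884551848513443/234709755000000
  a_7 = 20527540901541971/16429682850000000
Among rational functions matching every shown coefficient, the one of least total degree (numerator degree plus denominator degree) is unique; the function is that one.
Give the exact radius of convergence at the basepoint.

The radius of convergence is (1/11)*sqrt(110).

No rational of total degree below 4 reproduces all 8 coefficients; solving the [2/2] Pade equations on them gives f(n) = (7*n**2/19 - 17*n/6 - 11/21)/(n**2 - 3*n/7 + 10/11), whose expansion matches every shown term.
Denominator factor (n**2 - 3*n/7 + 10/11): discriminant -1861/539, complex-conjugate roots (3/14) + ((1/154)*sqrt(20471))*i and (3/14) - ((1/154)*sqrt(20471))*i; poles of order 1, moduli (1/11)*sqrt(110) and (1/11)*sqrt(110).
The radius of convergence is the smallest modulus among the singular points: (1/11)*sqrt(110).


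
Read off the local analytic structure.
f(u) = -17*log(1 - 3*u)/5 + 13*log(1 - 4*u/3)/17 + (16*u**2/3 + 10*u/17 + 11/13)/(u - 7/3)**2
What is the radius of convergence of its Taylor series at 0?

Denominator factor (u - 7/3)^2: pole of order 2 at 7/3, modulus 7/3.
Branch term (-17/5)*log(1 - u/(1/3)): its argument vanishes at u = 1/3, a logarithmic branch point, modulus 1/3.
Branch term (13/17)*log(1 - u/(3/4)): its argument vanishes at u = 3/4, a logarithmic branch point, modulus 3/4.
The radius of convergence is the smallest modulus among the singular points: 1/3.

The radius of convergence is 1/3.


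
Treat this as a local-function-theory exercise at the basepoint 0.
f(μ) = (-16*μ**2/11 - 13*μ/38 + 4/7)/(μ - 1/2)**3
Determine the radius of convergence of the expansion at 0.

The radius of convergence is 1/2.

Denominator factor (μ - 1/2)^3: pole of order 3 at 1/2, modulus 1/2.
The radius of convergence is the smallest modulus among the singular points: 1/2.


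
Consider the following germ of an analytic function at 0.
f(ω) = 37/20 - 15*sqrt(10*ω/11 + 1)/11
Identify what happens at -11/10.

The point is an algebraic (square-root) branch point.

The term (-15/11)*sqrt(1 - ω/(-11/10)) has argument 1 - -11/10/(-11/10) = 0 at -11/10: a square-root (algebraic, two-sheeted) branch point; the remaining terms are analytic or single-valued there.


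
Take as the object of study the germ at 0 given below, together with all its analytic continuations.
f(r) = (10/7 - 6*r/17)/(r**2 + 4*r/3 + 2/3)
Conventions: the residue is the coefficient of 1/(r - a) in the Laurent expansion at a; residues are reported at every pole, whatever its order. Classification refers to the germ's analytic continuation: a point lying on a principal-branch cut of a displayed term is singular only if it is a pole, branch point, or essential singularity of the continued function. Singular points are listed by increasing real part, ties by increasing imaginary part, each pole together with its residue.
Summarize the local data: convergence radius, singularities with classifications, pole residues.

Radius of convergence at 0: (1/3)*sqrt(6).
At (-2/3) - ((1/3)*sqrt(2))*i: a pole of order 1; residue (-3/17) + ((297/238)*sqrt(2))*i.
At (-2/3) + ((1/3)*sqrt(2))*i: a pole of order 1; residue (-3/17) - ((297/238)*sqrt(2))*i.


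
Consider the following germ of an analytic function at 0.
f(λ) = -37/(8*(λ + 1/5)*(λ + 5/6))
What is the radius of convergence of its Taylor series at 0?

Denominator factor (λ + 5/6): pole of order 1 at -5/6, modulus 5/6.
Denominator factor (λ + 1/5): pole of order 1 at -1/5, modulus 1/5.
The radius of convergence is the smallest modulus among the singular points: 1/5.

The radius of convergence is 1/5.


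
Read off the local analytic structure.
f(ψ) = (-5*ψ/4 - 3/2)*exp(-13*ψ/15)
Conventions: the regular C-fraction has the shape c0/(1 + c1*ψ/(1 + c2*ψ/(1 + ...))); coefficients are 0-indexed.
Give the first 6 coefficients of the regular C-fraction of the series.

The regular C-fraction coefficients are [-3/2, 1/30, -313/30, 154297/14085, 540553/25719210, 247712582/2847258975].

Taylor coefficients (expand at 0): a_0 = -3/2, a_1 = 1/20, a_2 = 13/25, a_3 = -8281/27000, a_4 = 81289/810000, a_5 = -314171/13500000.
c0 = a_0 = -3/2. Peel one level at a time: if S = 1 + c*ψ/S' with S'(0) = 1, then c is the ψ-coefficient of S and S' = c*ψ/(S - 1).
S_1 = c0/f = 1 + (1/30)*ψ + (313/900)*ψ^2 + ...; c1 = 1/30.
S_2 = c1*ψ/(S_1 - 1) = 1 + (-313/30)*ψ + (154297/1350)*ψ^2 + ...; c2 = -313/30.
S_3 = c2*ψ/(S_2 - 1) = 1 + (154297/14085)*ψ + (-91353457/396774450)*ψ^2 + ...; c3 = 154297/14085.
S_4 = c3*ψ/(S_3 - 1) = 1 + (540553/25719210)*ψ + (-5144191/2813295375)*ψ^2 + ...; c4 = 540553/25719210.
S_5 = c4*ψ/(S_4 - 1) = 1 + (247712582/2847258975)*ψ + ...; c5 = 247712582/2847258975.


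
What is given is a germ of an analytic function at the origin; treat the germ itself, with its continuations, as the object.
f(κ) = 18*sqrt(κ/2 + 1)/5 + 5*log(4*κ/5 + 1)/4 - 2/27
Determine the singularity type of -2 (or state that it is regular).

The term (18/5)*sqrt(1 - κ/(-2)) has argument 1 - -2/(-2) = 0 at -2: a square-root (algebraic, two-sheeted) branch point; the remaining terms are analytic or single-valued there.

The point is an algebraic (square-root) branch point.


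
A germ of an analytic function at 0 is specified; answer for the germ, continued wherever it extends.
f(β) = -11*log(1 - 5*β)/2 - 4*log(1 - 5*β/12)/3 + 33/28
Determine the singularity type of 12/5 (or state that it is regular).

The point is a logarithmic branch point.

The term (-4/3)*log(1 - β/(12/5)) has argument 1 - 12/5/(12/5) = 0 at 12/5: a logarithmic (infinitely-sheeted) branch point; the remaining terms are analytic or single-valued there.


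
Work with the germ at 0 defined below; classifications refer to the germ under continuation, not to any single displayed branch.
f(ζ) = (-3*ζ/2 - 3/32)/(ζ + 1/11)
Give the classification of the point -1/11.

The denominator factor ζ + 1/11 vanishes at -1/11 and appears to the power 1; the numerator there equals 15/352, nonzero, and no other factor vanishes.
Hence a pole whose order is the multiplicity, 1.

The point is a pole of order 1.
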